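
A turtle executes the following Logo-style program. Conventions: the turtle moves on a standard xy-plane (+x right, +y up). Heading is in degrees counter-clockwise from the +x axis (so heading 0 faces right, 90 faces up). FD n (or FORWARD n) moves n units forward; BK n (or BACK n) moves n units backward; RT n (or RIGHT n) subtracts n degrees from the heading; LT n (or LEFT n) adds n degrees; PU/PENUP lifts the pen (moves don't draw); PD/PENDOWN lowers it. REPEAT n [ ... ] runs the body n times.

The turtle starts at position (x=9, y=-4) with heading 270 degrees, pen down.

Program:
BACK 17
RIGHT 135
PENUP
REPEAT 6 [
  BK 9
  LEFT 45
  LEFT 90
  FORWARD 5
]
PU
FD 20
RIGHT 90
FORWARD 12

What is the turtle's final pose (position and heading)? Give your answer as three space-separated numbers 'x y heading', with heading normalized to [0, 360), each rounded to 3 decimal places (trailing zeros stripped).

Answer: -12.456 -2.556 135

Derivation:
Executing turtle program step by step:
Start: pos=(9,-4), heading=270, pen down
BK 17: (9,-4) -> (9,13) [heading=270, draw]
RT 135: heading 270 -> 135
PU: pen up
REPEAT 6 [
  -- iteration 1/6 --
  BK 9: (9,13) -> (15.364,6.636) [heading=135, move]
  LT 45: heading 135 -> 180
  LT 90: heading 180 -> 270
  FD 5: (15.364,6.636) -> (15.364,1.636) [heading=270, move]
  -- iteration 2/6 --
  BK 9: (15.364,1.636) -> (15.364,10.636) [heading=270, move]
  LT 45: heading 270 -> 315
  LT 90: heading 315 -> 45
  FD 5: (15.364,10.636) -> (18.899,14.172) [heading=45, move]
  -- iteration 3/6 --
  BK 9: (18.899,14.172) -> (12.536,7.808) [heading=45, move]
  LT 45: heading 45 -> 90
  LT 90: heading 90 -> 180
  FD 5: (12.536,7.808) -> (7.536,7.808) [heading=180, move]
  -- iteration 4/6 --
  BK 9: (7.536,7.808) -> (16.536,7.808) [heading=180, move]
  LT 45: heading 180 -> 225
  LT 90: heading 225 -> 315
  FD 5: (16.536,7.808) -> (20.071,4.272) [heading=315, move]
  -- iteration 5/6 --
  BK 9: (20.071,4.272) -> (13.707,10.636) [heading=315, move]
  LT 45: heading 315 -> 0
  LT 90: heading 0 -> 90
  FD 5: (13.707,10.636) -> (13.707,15.636) [heading=90, move]
  -- iteration 6/6 --
  BK 9: (13.707,15.636) -> (13.707,6.636) [heading=90, move]
  LT 45: heading 90 -> 135
  LT 90: heading 135 -> 225
  FD 5: (13.707,6.636) -> (10.172,3.101) [heading=225, move]
]
PU: pen up
FD 20: (10.172,3.101) -> (-3.971,-11.042) [heading=225, move]
RT 90: heading 225 -> 135
FD 12: (-3.971,-11.042) -> (-12.456,-2.556) [heading=135, move]
Final: pos=(-12.456,-2.556), heading=135, 1 segment(s) drawn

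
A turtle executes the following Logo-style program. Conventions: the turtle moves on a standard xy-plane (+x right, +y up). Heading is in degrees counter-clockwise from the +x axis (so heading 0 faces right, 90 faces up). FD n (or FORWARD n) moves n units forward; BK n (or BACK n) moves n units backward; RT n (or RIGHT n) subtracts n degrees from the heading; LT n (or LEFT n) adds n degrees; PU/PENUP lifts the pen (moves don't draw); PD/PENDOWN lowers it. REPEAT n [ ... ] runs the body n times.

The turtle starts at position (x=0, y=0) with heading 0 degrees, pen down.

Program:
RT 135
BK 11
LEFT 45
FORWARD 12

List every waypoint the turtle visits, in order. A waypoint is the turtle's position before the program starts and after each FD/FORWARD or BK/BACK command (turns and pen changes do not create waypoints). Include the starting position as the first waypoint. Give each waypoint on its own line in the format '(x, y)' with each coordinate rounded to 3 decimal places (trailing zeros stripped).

Answer: (0, 0)
(7.778, 7.778)
(7.778, -4.222)

Derivation:
Executing turtle program step by step:
Start: pos=(0,0), heading=0, pen down
RT 135: heading 0 -> 225
BK 11: (0,0) -> (7.778,7.778) [heading=225, draw]
LT 45: heading 225 -> 270
FD 12: (7.778,7.778) -> (7.778,-4.222) [heading=270, draw]
Final: pos=(7.778,-4.222), heading=270, 2 segment(s) drawn
Waypoints (3 total):
(0, 0)
(7.778, 7.778)
(7.778, -4.222)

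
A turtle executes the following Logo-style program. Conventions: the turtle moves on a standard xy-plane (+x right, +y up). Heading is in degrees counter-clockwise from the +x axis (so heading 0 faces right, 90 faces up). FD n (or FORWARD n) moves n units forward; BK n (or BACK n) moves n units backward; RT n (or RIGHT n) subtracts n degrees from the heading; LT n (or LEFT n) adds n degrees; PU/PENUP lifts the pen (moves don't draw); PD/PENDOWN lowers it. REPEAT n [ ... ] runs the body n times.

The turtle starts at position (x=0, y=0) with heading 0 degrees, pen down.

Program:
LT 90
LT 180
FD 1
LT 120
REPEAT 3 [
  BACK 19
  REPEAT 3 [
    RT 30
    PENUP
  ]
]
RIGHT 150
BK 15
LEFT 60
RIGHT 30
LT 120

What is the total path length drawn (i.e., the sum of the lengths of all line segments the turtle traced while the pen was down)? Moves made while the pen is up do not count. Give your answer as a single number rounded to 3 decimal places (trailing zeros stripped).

Answer: 20

Derivation:
Executing turtle program step by step:
Start: pos=(0,0), heading=0, pen down
LT 90: heading 0 -> 90
LT 180: heading 90 -> 270
FD 1: (0,0) -> (0,-1) [heading=270, draw]
LT 120: heading 270 -> 30
REPEAT 3 [
  -- iteration 1/3 --
  BK 19: (0,-1) -> (-16.454,-10.5) [heading=30, draw]
  REPEAT 3 [
    -- iteration 1/3 --
    RT 30: heading 30 -> 0
    PU: pen up
    -- iteration 2/3 --
    RT 30: heading 0 -> 330
    PU: pen up
    -- iteration 3/3 --
    RT 30: heading 330 -> 300
    PU: pen up
  ]
  -- iteration 2/3 --
  BK 19: (-16.454,-10.5) -> (-25.954,5.954) [heading=300, move]
  REPEAT 3 [
    -- iteration 1/3 --
    RT 30: heading 300 -> 270
    PU: pen up
    -- iteration 2/3 --
    RT 30: heading 270 -> 240
    PU: pen up
    -- iteration 3/3 --
    RT 30: heading 240 -> 210
    PU: pen up
  ]
  -- iteration 3/3 --
  BK 19: (-25.954,5.954) -> (-9.5,15.454) [heading=210, move]
  REPEAT 3 [
    -- iteration 1/3 --
    RT 30: heading 210 -> 180
    PU: pen up
    -- iteration 2/3 --
    RT 30: heading 180 -> 150
    PU: pen up
    -- iteration 3/3 --
    RT 30: heading 150 -> 120
    PU: pen up
  ]
]
RT 150: heading 120 -> 330
BK 15: (-9.5,15.454) -> (-22.49,22.954) [heading=330, move]
LT 60: heading 330 -> 30
RT 30: heading 30 -> 0
LT 120: heading 0 -> 120
Final: pos=(-22.49,22.954), heading=120, 2 segment(s) drawn

Segment lengths:
  seg 1: (0,0) -> (0,-1), length = 1
  seg 2: (0,-1) -> (-16.454,-10.5), length = 19
Total = 20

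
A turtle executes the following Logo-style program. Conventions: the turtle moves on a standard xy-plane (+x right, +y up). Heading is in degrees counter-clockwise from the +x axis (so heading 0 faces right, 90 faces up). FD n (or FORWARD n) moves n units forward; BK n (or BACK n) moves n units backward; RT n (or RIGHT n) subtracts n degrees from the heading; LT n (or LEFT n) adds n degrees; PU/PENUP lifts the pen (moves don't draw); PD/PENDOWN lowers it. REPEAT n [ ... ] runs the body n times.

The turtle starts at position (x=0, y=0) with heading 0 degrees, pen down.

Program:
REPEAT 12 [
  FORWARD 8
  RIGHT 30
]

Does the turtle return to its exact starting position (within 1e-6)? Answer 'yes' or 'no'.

Executing turtle program step by step:
Start: pos=(0,0), heading=0, pen down
REPEAT 12 [
  -- iteration 1/12 --
  FD 8: (0,0) -> (8,0) [heading=0, draw]
  RT 30: heading 0 -> 330
  -- iteration 2/12 --
  FD 8: (8,0) -> (14.928,-4) [heading=330, draw]
  RT 30: heading 330 -> 300
  -- iteration 3/12 --
  FD 8: (14.928,-4) -> (18.928,-10.928) [heading=300, draw]
  RT 30: heading 300 -> 270
  -- iteration 4/12 --
  FD 8: (18.928,-10.928) -> (18.928,-18.928) [heading=270, draw]
  RT 30: heading 270 -> 240
  -- iteration 5/12 --
  FD 8: (18.928,-18.928) -> (14.928,-25.856) [heading=240, draw]
  RT 30: heading 240 -> 210
  -- iteration 6/12 --
  FD 8: (14.928,-25.856) -> (8,-29.856) [heading=210, draw]
  RT 30: heading 210 -> 180
  -- iteration 7/12 --
  FD 8: (8,-29.856) -> (0,-29.856) [heading=180, draw]
  RT 30: heading 180 -> 150
  -- iteration 8/12 --
  FD 8: (0,-29.856) -> (-6.928,-25.856) [heading=150, draw]
  RT 30: heading 150 -> 120
  -- iteration 9/12 --
  FD 8: (-6.928,-25.856) -> (-10.928,-18.928) [heading=120, draw]
  RT 30: heading 120 -> 90
  -- iteration 10/12 --
  FD 8: (-10.928,-18.928) -> (-10.928,-10.928) [heading=90, draw]
  RT 30: heading 90 -> 60
  -- iteration 11/12 --
  FD 8: (-10.928,-10.928) -> (-6.928,-4) [heading=60, draw]
  RT 30: heading 60 -> 30
  -- iteration 12/12 --
  FD 8: (-6.928,-4) -> (0,0) [heading=30, draw]
  RT 30: heading 30 -> 0
]
Final: pos=(0,0), heading=0, 12 segment(s) drawn

Start position: (0, 0)
Final position: (0, 0)
Distance = 0; < 1e-6 -> CLOSED

Answer: yes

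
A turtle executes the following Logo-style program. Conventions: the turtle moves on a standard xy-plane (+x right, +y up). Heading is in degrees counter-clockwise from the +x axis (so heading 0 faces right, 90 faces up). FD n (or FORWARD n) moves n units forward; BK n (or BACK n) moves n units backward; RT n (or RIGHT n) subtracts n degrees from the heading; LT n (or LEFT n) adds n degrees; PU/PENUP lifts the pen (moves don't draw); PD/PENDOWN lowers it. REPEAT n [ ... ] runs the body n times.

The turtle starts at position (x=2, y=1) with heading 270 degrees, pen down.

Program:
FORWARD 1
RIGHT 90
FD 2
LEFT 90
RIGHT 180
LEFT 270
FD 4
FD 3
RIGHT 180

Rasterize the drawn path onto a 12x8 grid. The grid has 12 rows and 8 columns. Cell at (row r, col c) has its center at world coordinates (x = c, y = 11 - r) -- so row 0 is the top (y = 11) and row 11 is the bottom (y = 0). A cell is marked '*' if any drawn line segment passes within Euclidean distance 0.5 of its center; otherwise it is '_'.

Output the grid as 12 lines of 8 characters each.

Answer: ________
________
________
________
________
________
________
________
________
________
__*_____
********

Derivation:
Segment 0: (2,1) -> (2,0)
Segment 1: (2,0) -> (-0,0)
Segment 2: (-0,0) -> (4,-0)
Segment 3: (4,-0) -> (7,-0)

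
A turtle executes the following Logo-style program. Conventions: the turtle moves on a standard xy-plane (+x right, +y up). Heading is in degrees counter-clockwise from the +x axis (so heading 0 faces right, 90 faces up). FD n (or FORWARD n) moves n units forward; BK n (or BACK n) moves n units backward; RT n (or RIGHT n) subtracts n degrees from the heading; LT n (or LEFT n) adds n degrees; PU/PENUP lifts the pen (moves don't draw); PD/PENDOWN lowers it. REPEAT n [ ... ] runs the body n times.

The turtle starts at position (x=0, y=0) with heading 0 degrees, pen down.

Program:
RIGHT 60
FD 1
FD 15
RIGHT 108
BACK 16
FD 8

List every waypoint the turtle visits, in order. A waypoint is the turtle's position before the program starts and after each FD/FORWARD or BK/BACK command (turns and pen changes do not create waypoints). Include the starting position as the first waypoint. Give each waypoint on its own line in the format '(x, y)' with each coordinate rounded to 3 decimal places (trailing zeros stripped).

Answer: (0, 0)
(0.5, -0.866)
(8, -13.856)
(23.65, -10.53)
(15.825, -12.193)

Derivation:
Executing turtle program step by step:
Start: pos=(0,0), heading=0, pen down
RT 60: heading 0 -> 300
FD 1: (0,0) -> (0.5,-0.866) [heading=300, draw]
FD 15: (0.5,-0.866) -> (8,-13.856) [heading=300, draw]
RT 108: heading 300 -> 192
BK 16: (8,-13.856) -> (23.65,-10.53) [heading=192, draw]
FD 8: (23.65,-10.53) -> (15.825,-12.193) [heading=192, draw]
Final: pos=(15.825,-12.193), heading=192, 4 segment(s) drawn
Waypoints (5 total):
(0, 0)
(0.5, -0.866)
(8, -13.856)
(23.65, -10.53)
(15.825, -12.193)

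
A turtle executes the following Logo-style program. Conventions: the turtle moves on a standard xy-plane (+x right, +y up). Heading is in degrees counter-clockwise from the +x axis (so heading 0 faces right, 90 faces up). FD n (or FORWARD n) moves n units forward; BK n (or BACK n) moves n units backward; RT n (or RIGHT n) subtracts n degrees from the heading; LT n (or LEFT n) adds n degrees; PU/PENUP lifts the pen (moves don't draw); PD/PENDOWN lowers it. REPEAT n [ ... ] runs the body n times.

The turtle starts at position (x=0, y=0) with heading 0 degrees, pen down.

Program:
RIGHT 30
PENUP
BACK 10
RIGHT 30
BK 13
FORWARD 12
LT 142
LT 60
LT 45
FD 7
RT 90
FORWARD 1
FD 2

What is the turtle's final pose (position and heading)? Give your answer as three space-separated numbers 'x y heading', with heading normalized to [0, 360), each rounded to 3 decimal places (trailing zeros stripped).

Executing turtle program step by step:
Start: pos=(0,0), heading=0, pen down
RT 30: heading 0 -> 330
PU: pen up
BK 10: (0,0) -> (-8.66,5) [heading=330, move]
RT 30: heading 330 -> 300
BK 13: (-8.66,5) -> (-15.16,16.258) [heading=300, move]
FD 12: (-15.16,16.258) -> (-9.16,5.866) [heading=300, move]
LT 142: heading 300 -> 82
LT 60: heading 82 -> 142
LT 45: heading 142 -> 187
FD 7: (-9.16,5.866) -> (-16.108,5.013) [heading=187, move]
RT 90: heading 187 -> 97
FD 1: (-16.108,5.013) -> (-16.23,6.005) [heading=97, move]
FD 2: (-16.23,6.005) -> (-16.474,7.991) [heading=97, move]
Final: pos=(-16.474,7.991), heading=97, 0 segment(s) drawn

Answer: -16.474 7.991 97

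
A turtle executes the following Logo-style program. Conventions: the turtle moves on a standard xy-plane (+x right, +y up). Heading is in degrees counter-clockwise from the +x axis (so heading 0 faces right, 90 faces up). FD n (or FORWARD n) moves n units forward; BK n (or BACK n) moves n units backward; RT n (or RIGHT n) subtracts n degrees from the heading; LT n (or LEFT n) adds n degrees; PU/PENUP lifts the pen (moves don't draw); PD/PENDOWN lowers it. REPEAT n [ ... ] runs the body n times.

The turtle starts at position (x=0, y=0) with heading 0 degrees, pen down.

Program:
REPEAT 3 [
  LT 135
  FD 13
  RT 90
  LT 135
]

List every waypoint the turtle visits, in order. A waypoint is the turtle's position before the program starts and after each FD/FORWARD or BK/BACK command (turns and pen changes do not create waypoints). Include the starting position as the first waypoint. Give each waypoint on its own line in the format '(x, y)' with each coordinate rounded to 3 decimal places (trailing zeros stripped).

Answer: (0, 0)
(-9.192, 9.192)
(0, 0)
(-9.192, 9.192)

Derivation:
Executing turtle program step by step:
Start: pos=(0,0), heading=0, pen down
REPEAT 3 [
  -- iteration 1/3 --
  LT 135: heading 0 -> 135
  FD 13: (0,0) -> (-9.192,9.192) [heading=135, draw]
  RT 90: heading 135 -> 45
  LT 135: heading 45 -> 180
  -- iteration 2/3 --
  LT 135: heading 180 -> 315
  FD 13: (-9.192,9.192) -> (0,0) [heading=315, draw]
  RT 90: heading 315 -> 225
  LT 135: heading 225 -> 0
  -- iteration 3/3 --
  LT 135: heading 0 -> 135
  FD 13: (0,0) -> (-9.192,9.192) [heading=135, draw]
  RT 90: heading 135 -> 45
  LT 135: heading 45 -> 180
]
Final: pos=(-9.192,9.192), heading=180, 3 segment(s) drawn
Waypoints (4 total):
(0, 0)
(-9.192, 9.192)
(0, 0)
(-9.192, 9.192)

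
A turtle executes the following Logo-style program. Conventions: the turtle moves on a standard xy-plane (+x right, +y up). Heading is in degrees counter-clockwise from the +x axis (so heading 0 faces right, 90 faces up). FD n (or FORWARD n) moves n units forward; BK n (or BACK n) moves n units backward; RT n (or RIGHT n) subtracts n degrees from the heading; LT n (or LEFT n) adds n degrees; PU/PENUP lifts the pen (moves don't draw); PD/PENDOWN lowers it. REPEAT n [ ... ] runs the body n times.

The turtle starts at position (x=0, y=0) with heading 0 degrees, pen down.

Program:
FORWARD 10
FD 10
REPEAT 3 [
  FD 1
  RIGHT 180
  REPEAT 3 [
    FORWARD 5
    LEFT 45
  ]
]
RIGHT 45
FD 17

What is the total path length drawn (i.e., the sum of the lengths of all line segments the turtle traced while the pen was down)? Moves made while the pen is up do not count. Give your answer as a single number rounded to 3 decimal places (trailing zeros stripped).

Executing turtle program step by step:
Start: pos=(0,0), heading=0, pen down
FD 10: (0,0) -> (10,0) [heading=0, draw]
FD 10: (10,0) -> (20,0) [heading=0, draw]
REPEAT 3 [
  -- iteration 1/3 --
  FD 1: (20,0) -> (21,0) [heading=0, draw]
  RT 180: heading 0 -> 180
  REPEAT 3 [
    -- iteration 1/3 --
    FD 5: (21,0) -> (16,0) [heading=180, draw]
    LT 45: heading 180 -> 225
    -- iteration 2/3 --
    FD 5: (16,0) -> (12.464,-3.536) [heading=225, draw]
    LT 45: heading 225 -> 270
    -- iteration 3/3 --
    FD 5: (12.464,-3.536) -> (12.464,-8.536) [heading=270, draw]
    LT 45: heading 270 -> 315
  ]
  -- iteration 2/3 --
  FD 1: (12.464,-8.536) -> (13.172,-9.243) [heading=315, draw]
  RT 180: heading 315 -> 135
  REPEAT 3 [
    -- iteration 1/3 --
    FD 5: (13.172,-9.243) -> (9.636,-5.707) [heading=135, draw]
    LT 45: heading 135 -> 180
    -- iteration 2/3 --
    FD 5: (9.636,-5.707) -> (4.636,-5.707) [heading=180, draw]
    LT 45: heading 180 -> 225
    -- iteration 3/3 --
    FD 5: (4.636,-5.707) -> (1.101,-9.243) [heading=225, draw]
    LT 45: heading 225 -> 270
  ]
  -- iteration 3/3 --
  FD 1: (1.101,-9.243) -> (1.101,-10.243) [heading=270, draw]
  RT 180: heading 270 -> 90
  REPEAT 3 [
    -- iteration 1/3 --
    FD 5: (1.101,-10.243) -> (1.101,-5.243) [heading=90, draw]
    LT 45: heading 90 -> 135
    -- iteration 2/3 --
    FD 5: (1.101,-5.243) -> (-2.435,-1.707) [heading=135, draw]
    LT 45: heading 135 -> 180
    -- iteration 3/3 --
    FD 5: (-2.435,-1.707) -> (-7.435,-1.707) [heading=180, draw]
    LT 45: heading 180 -> 225
  ]
]
RT 45: heading 225 -> 180
FD 17: (-7.435,-1.707) -> (-24.435,-1.707) [heading=180, draw]
Final: pos=(-24.435,-1.707), heading=180, 15 segment(s) drawn

Segment lengths:
  seg 1: (0,0) -> (10,0), length = 10
  seg 2: (10,0) -> (20,0), length = 10
  seg 3: (20,0) -> (21,0), length = 1
  seg 4: (21,0) -> (16,0), length = 5
  seg 5: (16,0) -> (12.464,-3.536), length = 5
  seg 6: (12.464,-3.536) -> (12.464,-8.536), length = 5
  seg 7: (12.464,-8.536) -> (13.172,-9.243), length = 1
  seg 8: (13.172,-9.243) -> (9.636,-5.707), length = 5
  seg 9: (9.636,-5.707) -> (4.636,-5.707), length = 5
  seg 10: (4.636,-5.707) -> (1.101,-9.243), length = 5
  seg 11: (1.101,-9.243) -> (1.101,-10.243), length = 1
  seg 12: (1.101,-10.243) -> (1.101,-5.243), length = 5
  seg 13: (1.101,-5.243) -> (-2.435,-1.707), length = 5
  seg 14: (-2.435,-1.707) -> (-7.435,-1.707), length = 5
  seg 15: (-7.435,-1.707) -> (-24.435,-1.707), length = 17
Total = 85

Answer: 85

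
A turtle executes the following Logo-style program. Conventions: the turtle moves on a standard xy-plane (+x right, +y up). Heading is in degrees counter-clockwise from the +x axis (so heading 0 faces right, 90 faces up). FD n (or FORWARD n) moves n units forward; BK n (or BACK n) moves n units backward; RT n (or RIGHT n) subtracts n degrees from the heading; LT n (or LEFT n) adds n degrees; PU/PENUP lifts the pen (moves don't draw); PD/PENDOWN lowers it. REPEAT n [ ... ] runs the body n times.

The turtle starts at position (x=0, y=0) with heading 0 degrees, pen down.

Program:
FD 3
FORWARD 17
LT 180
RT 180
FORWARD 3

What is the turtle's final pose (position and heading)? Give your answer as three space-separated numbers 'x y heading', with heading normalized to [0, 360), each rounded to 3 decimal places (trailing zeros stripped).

Answer: 23 0 0

Derivation:
Executing turtle program step by step:
Start: pos=(0,0), heading=0, pen down
FD 3: (0,0) -> (3,0) [heading=0, draw]
FD 17: (3,0) -> (20,0) [heading=0, draw]
LT 180: heading 0 -> 180
RT 180: heading 180 -> 0
FD 3: (20,0) -> (23,0) [heading=0, draw]
Final: pos=(23,0), heading=0, 3 segment(s) drawn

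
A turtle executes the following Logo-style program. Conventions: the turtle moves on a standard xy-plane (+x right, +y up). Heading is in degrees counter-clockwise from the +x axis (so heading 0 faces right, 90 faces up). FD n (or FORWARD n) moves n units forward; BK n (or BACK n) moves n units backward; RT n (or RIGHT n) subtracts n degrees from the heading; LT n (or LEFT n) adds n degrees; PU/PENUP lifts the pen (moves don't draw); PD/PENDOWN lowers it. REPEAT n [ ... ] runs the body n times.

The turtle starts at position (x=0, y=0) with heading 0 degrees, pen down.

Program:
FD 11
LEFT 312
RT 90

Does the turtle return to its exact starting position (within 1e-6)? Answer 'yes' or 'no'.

Answer: no

Derivation:
Executing turtle program step by step:
Start: pos=(0,0), heading=0, pen down
FD 11: (0,0) -> (11,0) [heading=0, draw]
LT 312: heading 0 -> 312
RT 90: heading 312 -> 222
Final: pos=(11,0), heading=222, 1 segment(s) drawn

Start position: (0, 0)
Final position: (11, 0)
Distance = 11; >= 1e-6 -> NOT closed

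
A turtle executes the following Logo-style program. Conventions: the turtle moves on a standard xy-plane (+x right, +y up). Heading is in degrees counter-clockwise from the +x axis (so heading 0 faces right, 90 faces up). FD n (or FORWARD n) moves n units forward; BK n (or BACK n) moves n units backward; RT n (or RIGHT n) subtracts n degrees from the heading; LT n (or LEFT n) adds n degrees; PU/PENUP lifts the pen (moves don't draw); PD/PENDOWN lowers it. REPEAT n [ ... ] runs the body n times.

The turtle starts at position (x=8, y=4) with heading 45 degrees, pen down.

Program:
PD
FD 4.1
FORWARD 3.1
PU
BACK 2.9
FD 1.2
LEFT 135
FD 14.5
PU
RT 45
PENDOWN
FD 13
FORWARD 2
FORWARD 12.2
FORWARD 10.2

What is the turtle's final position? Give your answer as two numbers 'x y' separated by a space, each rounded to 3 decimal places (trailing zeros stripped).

Answer: -29.057 34.335

Derivation:
Executing turtle program step by step:
Start: pos=(8,4), heading=45, pen down
PD: pen down
FD 4.1: (8,4) -> (10.899,6.899) [heading=45, draw]
FD 3.1: (10.899,6.899) -> (13.091,9.091) [heading=45, draw]
PU: pen up
BK 2.9: (13.091,9.091) -> (11.041,7.041) [heading=45, move]
FD 1.2: (11.041,7.041) -> (11.889,7.889) [heading=45, move]
LT 135: heading 45 -> 180
FD 14.5: (11.889,7.889) -> (-2.611,7.889) [heading=180, move]
PU: pen up
RT 45: heading 180 -> 135
PD: pen down
FD 13: (-2.611,7.889) -> (-11.803,17.081) [heading=135, draw]
FD 2: (-11.803,17.081) -> (-13.218,18.496) [heading=135, draw]
FD 12.2: (-13.218,18.496) -> (-21.844,27.122) [heading=135, draw]
FD 10.2: (-21.844,27.122) -> (-29.057,34.335) [heading=135, draw]
Final: pos=(-29.057,34.335), heading=135, 6 segment(s) drawn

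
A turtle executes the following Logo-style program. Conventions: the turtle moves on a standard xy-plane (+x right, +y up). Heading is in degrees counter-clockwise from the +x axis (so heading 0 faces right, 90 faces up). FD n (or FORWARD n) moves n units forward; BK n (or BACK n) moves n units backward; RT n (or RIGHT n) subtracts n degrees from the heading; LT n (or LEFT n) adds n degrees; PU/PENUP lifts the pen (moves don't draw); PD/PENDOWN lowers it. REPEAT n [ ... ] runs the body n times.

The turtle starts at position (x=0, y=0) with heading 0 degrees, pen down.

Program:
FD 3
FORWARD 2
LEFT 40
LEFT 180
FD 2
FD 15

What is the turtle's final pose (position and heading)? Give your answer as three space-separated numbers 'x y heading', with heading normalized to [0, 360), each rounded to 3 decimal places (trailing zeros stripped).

Answer: -8.023 -10.927 220

Derivation:
Executing turtle program step by step:
Start: pos=(0,0), heading=0, pen down
FD 3: (0,0) -> (3,0) [heading=0, draw]
FD 2: (3,0) -> (5,0) [heading=0, draw]
LT 40: heading 0 -> 40
LT 180: heading 40 -> 220
FD 2: (5,0) -> (3.468,-1.286) [heading=220, draw]
FD 15: (3.468,-1.286) -> (-8.023,-10.927) [heading=220, draw]
Final: pos=(-8.023,-10.927), heading=220, 4 segment(s) drawn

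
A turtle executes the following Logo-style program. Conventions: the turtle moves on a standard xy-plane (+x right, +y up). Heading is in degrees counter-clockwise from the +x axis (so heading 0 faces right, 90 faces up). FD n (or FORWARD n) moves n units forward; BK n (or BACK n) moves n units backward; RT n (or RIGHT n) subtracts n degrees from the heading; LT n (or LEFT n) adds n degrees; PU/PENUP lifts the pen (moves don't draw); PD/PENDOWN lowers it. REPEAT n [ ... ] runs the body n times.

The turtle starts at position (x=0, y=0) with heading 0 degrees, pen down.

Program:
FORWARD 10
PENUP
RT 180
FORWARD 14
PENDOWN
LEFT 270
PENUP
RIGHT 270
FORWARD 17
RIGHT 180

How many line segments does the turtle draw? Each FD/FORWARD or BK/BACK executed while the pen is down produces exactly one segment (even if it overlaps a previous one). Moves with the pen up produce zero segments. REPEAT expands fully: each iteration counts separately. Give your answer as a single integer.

Executing turtle program step by step:
Start: pos=(0,0), heading=0, pen down
FD 10: (0,0) -> (10,0) [heading=0, draw]
PU: pen up
RT 180: heading 0 -> 180
FD 14: (10,0) -> (-4,0) [heading=180, move]
PD: pen down
LT 270: heading 180 -> 90
PU: pen up
RT 270: heading 90 -> 180
FD 17: (-4,0) -> (-21,0) [heading=180, move]
RT 180: heading 180 -> 0
Final: pos=(-21,0), heading=0, 1 segment(s) drawn
Segments drawn: 1

Answer: 1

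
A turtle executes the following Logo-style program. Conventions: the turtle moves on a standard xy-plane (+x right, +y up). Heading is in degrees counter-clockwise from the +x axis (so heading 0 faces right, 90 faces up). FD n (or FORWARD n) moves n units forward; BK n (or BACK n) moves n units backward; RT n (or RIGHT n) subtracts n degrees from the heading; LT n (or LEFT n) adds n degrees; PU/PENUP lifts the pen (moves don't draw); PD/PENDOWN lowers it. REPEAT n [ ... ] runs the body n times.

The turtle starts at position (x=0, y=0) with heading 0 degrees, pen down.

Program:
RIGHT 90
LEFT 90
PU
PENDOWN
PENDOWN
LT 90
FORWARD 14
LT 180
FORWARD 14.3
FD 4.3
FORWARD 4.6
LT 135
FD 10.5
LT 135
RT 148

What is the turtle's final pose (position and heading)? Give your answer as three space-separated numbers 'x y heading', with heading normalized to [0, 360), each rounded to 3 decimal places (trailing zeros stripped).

Answer: 7.425 -1.775 32

Derivation:
Executing turtle program step by step:
Start: pos=(0,0), heading=0, pen down
RT 90: heading 0 -> 270
LT 90: heading 270 -> 0
PU: pen up
PD: pen down
PD: pen down
LT 90: heading 0 -> 90
FD 14: (0,0) -> (0,14) [heading=90, draw]
LT 180: heading 90 -> 270
FD 14.3: (0,14) -> (0,-0.3) [heading=270, draw]
FD 4.3: (0,-0.3) -> (0,-4.6) [heading=270, draw]
FD 4.6: (0,-4.6) -> (0,-9.2) [heading=270, draw]
LT 135: heading 270 -> 45
FD 10.5: (0,-9.2) -> (7.425,-1.775) [heading=45, draw]
LT 135: heading 45 -> 180
RT 148: heading 180 -> 32
Final: pos=(7.425,-1.775), heading=32, 5 segment(s) drawn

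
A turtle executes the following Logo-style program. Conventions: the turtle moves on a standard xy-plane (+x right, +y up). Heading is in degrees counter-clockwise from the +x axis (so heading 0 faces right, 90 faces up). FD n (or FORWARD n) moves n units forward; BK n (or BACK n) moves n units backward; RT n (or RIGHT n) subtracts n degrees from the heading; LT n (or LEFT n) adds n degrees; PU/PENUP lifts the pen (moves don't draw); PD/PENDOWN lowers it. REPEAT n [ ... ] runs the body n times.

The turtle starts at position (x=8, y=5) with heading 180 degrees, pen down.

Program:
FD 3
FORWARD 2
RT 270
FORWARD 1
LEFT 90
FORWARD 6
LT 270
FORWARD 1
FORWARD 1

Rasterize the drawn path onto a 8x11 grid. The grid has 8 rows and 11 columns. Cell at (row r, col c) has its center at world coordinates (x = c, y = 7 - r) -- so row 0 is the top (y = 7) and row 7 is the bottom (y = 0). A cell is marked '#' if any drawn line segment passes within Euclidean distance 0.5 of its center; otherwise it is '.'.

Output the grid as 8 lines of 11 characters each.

Segment 0: (8,5) -> (5,5)
Segment 1: (5,5) -> (3,5)
Segment 2: (3,5) -> (3,4)
Segment 3: (3,4) -> (9,4)
Segment 4: (9,4) -> (9,3)
Segment 5: (9,3) -> (9,2)

Answer: ...........
...........
...######..
...#######.
.........#.
.........#.
...........
...........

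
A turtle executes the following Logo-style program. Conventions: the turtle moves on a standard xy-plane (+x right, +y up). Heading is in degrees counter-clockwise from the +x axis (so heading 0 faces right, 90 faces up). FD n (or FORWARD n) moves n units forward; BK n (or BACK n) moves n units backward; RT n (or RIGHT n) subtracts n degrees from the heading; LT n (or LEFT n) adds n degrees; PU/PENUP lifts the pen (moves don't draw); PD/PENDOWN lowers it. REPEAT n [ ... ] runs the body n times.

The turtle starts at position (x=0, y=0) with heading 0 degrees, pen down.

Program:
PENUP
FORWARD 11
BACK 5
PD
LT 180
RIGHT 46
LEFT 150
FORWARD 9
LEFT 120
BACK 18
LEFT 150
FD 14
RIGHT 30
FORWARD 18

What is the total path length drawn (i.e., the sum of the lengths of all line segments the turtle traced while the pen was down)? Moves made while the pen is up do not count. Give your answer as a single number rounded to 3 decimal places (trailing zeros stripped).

Answer: 59

Derivation:
Executing turtle program step by step:
Start: pos=(0,0), heading=0, pen down
PU: pen up
FD 11: (0,0) -> (11,0) [heading=0, move]
BK 5: (11,0) -> (6,0) [heading=0, move]
PD: pen down
LT 180: heading 0 -> 180
RT 46: heading 180 -> 134
LT 150: heading 134 -> 284
FD 9: (6,0) -> (8.177,-8.733) [heading=284, draw]
LT 120: heading 284 -> 44
BK 18: (8.177,-8.733) -> (-4.771,-21.237) [heading=44, draw]
LT 150: heading 44 -> 194
FD 14: (-4.771,-21.237) -> (-18.355,-24.623) [heading=194, draw]
RT 30: heading 194 -> 164
FD 18: (-18.355,-24.623) -> (-35.658,-19.662) [heading=164, draw]
Final: pos=(-35.658,-19.662), heading=164, 4 segment(s) drawn

Segment lengths:
  seg 1: (6,0) -> (8.177,-8.733), length = 9
  seg 2: (8.177,-8.733) -> (-4.771,-21.237), length = 18
  seg 3: (-4.771,-21.237) -> (-18.355,-24.623), length = 14
  seg 4: (-18.355,-24.623) -> (-35.658,-19.662), length = 18
Total = 59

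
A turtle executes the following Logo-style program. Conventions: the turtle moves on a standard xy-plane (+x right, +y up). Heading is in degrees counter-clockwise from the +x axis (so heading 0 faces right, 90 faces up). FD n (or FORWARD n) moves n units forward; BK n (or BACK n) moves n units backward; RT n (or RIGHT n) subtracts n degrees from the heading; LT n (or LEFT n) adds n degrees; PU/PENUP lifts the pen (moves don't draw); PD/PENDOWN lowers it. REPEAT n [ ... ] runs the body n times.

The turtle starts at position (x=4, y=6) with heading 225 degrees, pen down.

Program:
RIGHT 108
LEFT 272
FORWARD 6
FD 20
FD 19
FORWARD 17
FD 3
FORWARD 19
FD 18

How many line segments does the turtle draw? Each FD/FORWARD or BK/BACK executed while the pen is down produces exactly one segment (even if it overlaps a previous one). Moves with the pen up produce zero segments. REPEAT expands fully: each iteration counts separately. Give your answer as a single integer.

Answer: 7

Derivation:
Executing turtle program step by step:
Start: pos=(4,6), heading=225, pen down
RT 108: heading 225 -> 117
LT 272: heading 117 -> 29
FD 6: (4,6) -> (9.248,8.909) [heading=29, draw]
FD 20: (9.248,8.909) -> (26.74,18.605) [heading=29, draw]
FD 19: (26.74,18.605) -> (43.358,27.816) [heading=29, draw]
FD 17: (43.358,27.816) -> (58.226,36.058) [heading=29, draw]
FD 3: (58.226,36.058) -> (60.85,37.513) [heading=29, draw]
FD 19: (60.85,37.513) -> (77.468,46.724) [heading=29, draw]
FD 18: (77.468,46.724) -> (93.211,55.451) [heading=29, draw]
Final: pos=(93.211,55.451), heading=29, 7 segment(s) drawn
Segments drawn: 7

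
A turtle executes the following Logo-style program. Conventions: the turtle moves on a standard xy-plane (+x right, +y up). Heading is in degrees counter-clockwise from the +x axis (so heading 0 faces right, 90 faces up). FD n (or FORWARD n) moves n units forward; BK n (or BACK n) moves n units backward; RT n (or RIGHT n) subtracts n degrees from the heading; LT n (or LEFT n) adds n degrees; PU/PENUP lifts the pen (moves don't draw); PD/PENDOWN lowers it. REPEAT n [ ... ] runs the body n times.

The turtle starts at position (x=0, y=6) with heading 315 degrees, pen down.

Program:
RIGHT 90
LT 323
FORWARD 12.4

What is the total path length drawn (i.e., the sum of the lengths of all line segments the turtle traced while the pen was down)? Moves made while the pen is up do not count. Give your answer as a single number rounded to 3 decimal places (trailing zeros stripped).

Answer: 12.4

Derivation:
Executing turtle program step by step:
Start: pos=(0,6), heading=315, pen down
RT 90: heading 315 -> 225
LT 323: heading 225 -> 188
FD 12.4: (0,6) -> (-12.279,4.274) [heading=188, draw]
Final: pos=(-12.279,4.274), heading=188, 1 segment(s) drawn

Segment lengths:
  seg 1: (0,6) -> (-12.279,4.274), length = 12.4
Total = 12.4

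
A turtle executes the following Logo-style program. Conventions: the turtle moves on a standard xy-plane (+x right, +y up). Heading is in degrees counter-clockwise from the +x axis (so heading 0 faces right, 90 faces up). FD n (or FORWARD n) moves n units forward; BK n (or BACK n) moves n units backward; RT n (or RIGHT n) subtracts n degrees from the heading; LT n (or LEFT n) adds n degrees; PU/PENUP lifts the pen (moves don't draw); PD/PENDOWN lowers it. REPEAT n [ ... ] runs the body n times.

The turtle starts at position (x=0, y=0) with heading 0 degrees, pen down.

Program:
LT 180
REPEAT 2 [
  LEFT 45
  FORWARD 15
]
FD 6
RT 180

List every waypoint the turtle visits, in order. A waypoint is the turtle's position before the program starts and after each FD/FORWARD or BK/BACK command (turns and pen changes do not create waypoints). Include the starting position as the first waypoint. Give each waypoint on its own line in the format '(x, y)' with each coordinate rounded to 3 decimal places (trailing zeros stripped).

Executing turtle program step by step:
Start: pos=(0,0), heading=0, pen down
LT 180: heading 0 -> 180
REPEAT 2 [
  -- iteration 1/2 --
  LT 45: heading 180 -> 225
  FD 15: (0,0) -> (-10.607,-10.607) [heading=225, draw]
  -- iteration 2/2 --
  LT 45: heading 225 -> 270
  FD 15: (-10.607,-10.607) -> (-10.607,-25.607) [heading=270, draw]
]
FD 6: (-10.607,-25.607) -> (-10.607,-31.607) [heading=270, draw]
RT 180: heading 270 -> 90
Final: pos=(-10.607,-31.607), heading=90, 3 segment(s) drawn
Waypoints (4 total):
(0, 0)
(-10.607, -10.607)
(-10.607, -25.607)
(-10.607, -31.607)

Answer: (0, 0)
(-10.607, -10.607)
(-10.607, -25.607)
(-10.607, -31.607)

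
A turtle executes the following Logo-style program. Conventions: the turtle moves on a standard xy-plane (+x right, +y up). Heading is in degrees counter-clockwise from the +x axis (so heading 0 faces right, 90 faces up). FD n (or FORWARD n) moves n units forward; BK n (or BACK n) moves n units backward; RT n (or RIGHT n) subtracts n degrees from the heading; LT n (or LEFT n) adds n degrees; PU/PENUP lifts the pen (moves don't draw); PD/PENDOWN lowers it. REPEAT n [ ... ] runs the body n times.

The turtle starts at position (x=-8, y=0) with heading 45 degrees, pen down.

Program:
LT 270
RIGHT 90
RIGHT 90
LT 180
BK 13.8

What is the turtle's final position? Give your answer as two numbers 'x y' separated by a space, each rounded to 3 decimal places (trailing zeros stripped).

Executing turtle program step by step:
Start: pos=(-8,0), heading=45, pen down
LT 270: heading 45 -> 315
RT 90: heading 315 -> 225
RT 90: heading 225 -> 135
LT 180: heading 135 -> 315
BK 13.8: (-8,0) -> (-17.758,9.758) [heading=315, draw]
Final: pos=(-17.758,9.758), heading=315, 1 segment(s) drawn

Answer: -17.758 9.758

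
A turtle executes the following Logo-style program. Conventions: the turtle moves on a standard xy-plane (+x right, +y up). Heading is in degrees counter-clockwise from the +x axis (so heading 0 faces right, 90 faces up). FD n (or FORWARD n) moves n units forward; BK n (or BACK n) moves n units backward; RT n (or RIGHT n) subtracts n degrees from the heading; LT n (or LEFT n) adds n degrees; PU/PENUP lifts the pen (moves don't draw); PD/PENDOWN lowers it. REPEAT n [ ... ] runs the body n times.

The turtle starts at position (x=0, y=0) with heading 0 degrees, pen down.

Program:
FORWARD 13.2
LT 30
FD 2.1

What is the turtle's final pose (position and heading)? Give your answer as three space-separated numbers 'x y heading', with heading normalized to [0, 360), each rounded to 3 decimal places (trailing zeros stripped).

Executing turtle program step by step:
Start: pos=(0,0), heading=0, pen down
FD 13.2: (0,0) -> (13.2,0) [heading=0, draw]
LT 30: heading 0 -> 30
FD 2.1: (13.2,0) -> (15.019,1.05) [heading=30, draw]
Final: pos=(15.019,1.05), heading=30, 2 segment(s) drawn

Answer: 15.019 1.05 30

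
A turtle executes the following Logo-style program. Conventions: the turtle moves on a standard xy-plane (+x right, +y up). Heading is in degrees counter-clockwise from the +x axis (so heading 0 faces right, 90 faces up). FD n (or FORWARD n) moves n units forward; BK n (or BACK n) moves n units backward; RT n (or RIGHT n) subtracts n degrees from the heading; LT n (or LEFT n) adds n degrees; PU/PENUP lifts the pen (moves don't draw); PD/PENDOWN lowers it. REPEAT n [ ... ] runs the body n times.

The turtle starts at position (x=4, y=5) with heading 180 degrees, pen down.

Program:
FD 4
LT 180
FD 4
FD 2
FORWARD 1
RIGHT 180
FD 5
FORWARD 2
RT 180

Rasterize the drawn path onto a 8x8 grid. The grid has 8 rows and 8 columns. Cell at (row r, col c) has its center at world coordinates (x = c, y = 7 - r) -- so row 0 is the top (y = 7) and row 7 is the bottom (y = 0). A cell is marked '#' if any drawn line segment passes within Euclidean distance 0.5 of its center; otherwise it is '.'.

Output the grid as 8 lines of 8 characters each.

Answer: ........
........
########
........
........
........
........
........

Derivation:
Segment 0: (4,5) -> (0,5)
Segment 1: (0,5) -> (4,5)
Segment 2: (4,5) -> (6,5)
Segment 3: (6,5) -> (7,5)
Segment 4: (7,5) -> (2,5)
Segment 5: (2,5) -> (0,5)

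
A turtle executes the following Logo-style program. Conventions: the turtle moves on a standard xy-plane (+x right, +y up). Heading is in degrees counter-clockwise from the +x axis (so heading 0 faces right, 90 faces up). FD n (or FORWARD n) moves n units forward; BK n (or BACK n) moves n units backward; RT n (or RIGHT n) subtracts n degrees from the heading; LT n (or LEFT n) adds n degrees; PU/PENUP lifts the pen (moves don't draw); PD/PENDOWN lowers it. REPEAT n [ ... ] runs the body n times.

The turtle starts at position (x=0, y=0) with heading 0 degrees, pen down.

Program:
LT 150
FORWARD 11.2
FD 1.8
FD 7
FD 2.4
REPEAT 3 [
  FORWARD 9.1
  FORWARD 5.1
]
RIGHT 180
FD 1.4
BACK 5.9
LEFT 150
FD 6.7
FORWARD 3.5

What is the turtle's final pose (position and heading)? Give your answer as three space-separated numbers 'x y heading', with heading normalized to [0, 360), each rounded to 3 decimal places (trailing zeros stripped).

Answer: -65.289 43.583 120

Derivation:
Executing turtle program step by step:
Start: pos=(0,0), heading=0, pen down
LT 150: heading 0 -> 150
FD 11.2: (0,0) -> (-9.699,5.6) [heading=150, draw]
FD 1.8: (-9.699,5.6) -> (-11.258,6.5) [heading=150, draw]
FD 7: (-11.258,6.5) -> (-17.321,10) [heading=150, draw]
FD 2.4: (-17.321,10) -> (-19.399,11.2) [heading=150, draw]
REPEAT 3 [
  -- iteration 1/3 --
  FD 9.1: (-19.399,11.2) -> (-27.28,15.75) [heading=150, draw]
  FD 5.1: (-27.28,15.75) -> (-31.697,18.3) [heading=150, draw]
  -- iteration 2/3 --
  FD 9.1: (-31.697,18.3) -> (-39.577,22.85) [heading=150, draw]
  FD 5.1: (-39.577,22.85) -> (-43.994,25.4) [heading=150, draw]
  -- iteration 3/3 --
  FD 9.1: (-43.994,25.4) -> (-51.875,29.95) [heading=150, draw]
  FD 5.1: (-51.875,29.95) -> (-56.292,32.5) [heading=150, draw]
]
RT 180: heading 150 -> 330
FD 1.4: (-56.292,32.5) -> (-55.079,31.8) [heading=330, draw]
BK 5.9: (-55.079,31.8) -> (-60.189,34.75) [heading=330, draw]
LT 150: heading 330 -> 120
FD 6.7: (-60.189,34.75) -> (-63.539,40.552) [heading=120, draw]
FD 3.5: (-63.539,40.552) -> (-65.289,43.583) [heading=120, draw]
Final: pos=(-65.289,43.583), heading=120, 14 segment(s) drawn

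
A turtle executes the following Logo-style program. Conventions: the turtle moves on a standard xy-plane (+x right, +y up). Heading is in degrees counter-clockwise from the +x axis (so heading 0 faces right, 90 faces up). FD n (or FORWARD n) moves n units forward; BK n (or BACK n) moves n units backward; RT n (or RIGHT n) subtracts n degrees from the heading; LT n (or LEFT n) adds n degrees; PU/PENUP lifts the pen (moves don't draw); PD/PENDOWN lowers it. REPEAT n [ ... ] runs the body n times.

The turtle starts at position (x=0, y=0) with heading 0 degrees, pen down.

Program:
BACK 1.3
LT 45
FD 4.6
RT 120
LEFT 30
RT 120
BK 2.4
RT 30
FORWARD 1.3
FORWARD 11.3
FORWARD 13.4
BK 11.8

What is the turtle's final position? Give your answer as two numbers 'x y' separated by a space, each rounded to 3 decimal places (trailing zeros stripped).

Executing turtle program step by step:
Start: pos=(0,0), heading=0, pen down
BK 1.3: (0,0) -> (-1.3,0) [heading=0, draw]
LT 45: heading 0 -> 45
FD 4.6: (-1.3,0) -> (1.953,3.253) [heading=45, draw]
RT 120: heading 45 -> 285
LT 30: heading 285 -> 315
RT 120: heading 315 -> 195
BK 2.4: (1.953,3.253) -> (4.271,3.874) [heading=195, draw]
RT 30: heading 195 -> 165
FD 1.3: (4.271,3.874) -> (3.015,4.21) [heading=165, draw]
FD 11.3: (3.015,4.21) -> (-7.9,7.135) [heading=165, draw]
FD 13.4: (-7.9,7.135) -> (-20.843,10.603) [heading=165, draw]
BK 11.8: (-20.843,10.603) -> (-9.445,7.549) [heading=165, draw]
Final: pos=(-9.445,7.549), heading=165, 7 segment(s) drawn

Answer: -9.445 7.549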